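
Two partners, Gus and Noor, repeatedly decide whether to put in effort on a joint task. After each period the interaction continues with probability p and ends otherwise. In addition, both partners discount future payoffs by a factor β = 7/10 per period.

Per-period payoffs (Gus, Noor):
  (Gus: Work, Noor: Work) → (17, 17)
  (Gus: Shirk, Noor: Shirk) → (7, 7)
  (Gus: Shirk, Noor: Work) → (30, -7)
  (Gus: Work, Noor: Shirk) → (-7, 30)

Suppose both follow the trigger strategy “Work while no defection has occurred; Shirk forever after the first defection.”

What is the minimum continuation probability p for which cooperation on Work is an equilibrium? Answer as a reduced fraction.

Expected continuation weight on next period's payoff is β·p = 7/10·p, which plays the role of the discount factor.
Cooperation requires 7/10·p ≥ (30−17)/(30−7) = 13/23, hence p ≥ 130/161.

130/161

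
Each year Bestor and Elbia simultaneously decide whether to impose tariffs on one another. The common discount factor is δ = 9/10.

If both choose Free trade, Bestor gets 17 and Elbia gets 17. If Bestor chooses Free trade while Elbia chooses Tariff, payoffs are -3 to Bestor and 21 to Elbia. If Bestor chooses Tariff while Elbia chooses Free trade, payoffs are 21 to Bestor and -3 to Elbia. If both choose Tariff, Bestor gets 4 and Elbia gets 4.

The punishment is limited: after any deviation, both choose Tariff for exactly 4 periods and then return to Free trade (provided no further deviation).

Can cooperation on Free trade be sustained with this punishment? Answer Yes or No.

A one-shot deviation gives 21 now, then 4 for 4 periods, then back to 17.
Gain from deviating: (21−17) today; loss: (17−4) in each of the next 4 periods.
No-deviation condition: (17−4)(δ+…+δ^4) ≥ 21−17, i.e. δ+…+δ^4 ≥ 4/13.
At δ = 9/10: δ+…+δ^4 = 3.0951 ≥ 0.3077.
So cooperation is sustainable.

Yes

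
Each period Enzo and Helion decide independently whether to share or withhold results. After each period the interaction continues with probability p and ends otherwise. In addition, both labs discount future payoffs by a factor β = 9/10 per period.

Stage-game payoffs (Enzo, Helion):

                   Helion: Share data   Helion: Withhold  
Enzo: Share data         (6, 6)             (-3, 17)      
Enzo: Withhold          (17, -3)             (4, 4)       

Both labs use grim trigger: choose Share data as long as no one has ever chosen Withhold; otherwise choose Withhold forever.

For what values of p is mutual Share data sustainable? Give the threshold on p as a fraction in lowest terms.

110/117

With continuation probability p and discount β, the effective per-period discount factor is βp.
Grim-trigger IC: βp ≥ (17−6)/(17−4) = 11/13.
So p ≥ (11/13)/(9/10) = 110/117.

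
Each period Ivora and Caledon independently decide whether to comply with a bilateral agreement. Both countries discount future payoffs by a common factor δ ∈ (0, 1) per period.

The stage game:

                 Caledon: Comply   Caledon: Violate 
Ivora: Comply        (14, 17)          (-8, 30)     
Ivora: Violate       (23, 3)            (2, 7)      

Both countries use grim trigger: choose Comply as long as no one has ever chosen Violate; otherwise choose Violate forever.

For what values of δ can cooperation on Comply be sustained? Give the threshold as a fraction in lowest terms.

13/23

For Ivora: deviation gain 23−14 = 9, per-period punishment loss 14−2 = 12. IC gives δ ≥ 9/21 = 3/7.
For Caledon: gain 13, loss 10 per period, so δ ≥ 13/23.
The tighter constraint is Caledon's, so cooperation needs δ ≥ 13/23.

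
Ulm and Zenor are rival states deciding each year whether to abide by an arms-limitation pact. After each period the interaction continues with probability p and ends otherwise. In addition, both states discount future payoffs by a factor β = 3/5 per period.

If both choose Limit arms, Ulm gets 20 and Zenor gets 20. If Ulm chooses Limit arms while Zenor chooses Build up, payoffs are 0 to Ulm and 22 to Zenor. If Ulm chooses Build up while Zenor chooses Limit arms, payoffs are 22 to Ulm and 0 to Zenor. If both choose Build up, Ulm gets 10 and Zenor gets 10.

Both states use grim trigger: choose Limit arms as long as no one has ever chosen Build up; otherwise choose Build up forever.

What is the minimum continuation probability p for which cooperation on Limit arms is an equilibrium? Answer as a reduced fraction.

With continuation probability p and discount β, the effective per-period discount factor is βp.
Grim-trigger IC: βp ≥ (22−20)/(22−10) = 1/6.
So p ≥ (1/6)/(3/5) = 5/18.

5/18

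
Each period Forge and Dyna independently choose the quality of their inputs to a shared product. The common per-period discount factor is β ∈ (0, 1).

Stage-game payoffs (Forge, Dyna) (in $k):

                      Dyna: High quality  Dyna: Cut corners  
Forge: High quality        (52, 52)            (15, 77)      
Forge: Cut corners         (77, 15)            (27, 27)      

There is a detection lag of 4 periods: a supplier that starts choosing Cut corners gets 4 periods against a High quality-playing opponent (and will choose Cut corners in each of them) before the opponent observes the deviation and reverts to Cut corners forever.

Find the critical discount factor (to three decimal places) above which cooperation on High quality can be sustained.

The best deviation is to choose Cut corners for all 4 undetected periods, earning 77 each, then 27 forever once detected.
Deviation value: 77(1−β^4)/(1−β) + 27β^4/(1−β); cooperation value: 52/(1−β).
IC: 52 ≥ 77(1−β^4) + 27β^4 = 77 − 50β^4.
So β^4 ≥ 25/50 = 1/2, giving β ≥ (1/2)^(1/4) ≈ 0.841.

0.841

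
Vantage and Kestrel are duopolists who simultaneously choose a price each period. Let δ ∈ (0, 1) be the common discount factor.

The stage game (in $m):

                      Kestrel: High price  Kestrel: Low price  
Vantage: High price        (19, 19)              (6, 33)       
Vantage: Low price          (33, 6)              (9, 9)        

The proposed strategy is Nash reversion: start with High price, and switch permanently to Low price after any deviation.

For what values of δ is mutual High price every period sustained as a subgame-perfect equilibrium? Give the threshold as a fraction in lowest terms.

7/12

One-period gain from deviating is 33 − 19 = 14. The loss is 19 − 9 = 10 in every subsequent period, with present value 10·δ/(1−δ).
Deviation is unprofitable when 10·δ/(1−δ) ≥ 14, i.e. δ/(1−δ) ≥ 7/5.
Equivalently δ ≥ 14/(14+10) = 7/12.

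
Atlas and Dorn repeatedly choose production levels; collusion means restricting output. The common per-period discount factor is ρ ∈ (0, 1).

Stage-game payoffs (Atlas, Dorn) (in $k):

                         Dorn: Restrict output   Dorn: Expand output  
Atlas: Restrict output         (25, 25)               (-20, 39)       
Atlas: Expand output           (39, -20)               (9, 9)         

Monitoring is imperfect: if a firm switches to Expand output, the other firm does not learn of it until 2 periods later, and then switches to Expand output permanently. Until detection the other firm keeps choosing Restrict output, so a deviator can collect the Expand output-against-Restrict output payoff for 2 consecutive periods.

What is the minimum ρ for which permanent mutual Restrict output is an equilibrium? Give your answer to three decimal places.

0.683

A deviator earns 39 for 2 periods, then 9 forever; cooperating earns 25 forever. Multiplying the IC by (1−ρ):
25 ≥ 39(1−ρ^2) + 9ρ^2, so 30·ρ^2 ≥ 14 and ρ^2 ≥ 7/15.
ρ ≥ (7/15)^(1/2) ≈ 0.683.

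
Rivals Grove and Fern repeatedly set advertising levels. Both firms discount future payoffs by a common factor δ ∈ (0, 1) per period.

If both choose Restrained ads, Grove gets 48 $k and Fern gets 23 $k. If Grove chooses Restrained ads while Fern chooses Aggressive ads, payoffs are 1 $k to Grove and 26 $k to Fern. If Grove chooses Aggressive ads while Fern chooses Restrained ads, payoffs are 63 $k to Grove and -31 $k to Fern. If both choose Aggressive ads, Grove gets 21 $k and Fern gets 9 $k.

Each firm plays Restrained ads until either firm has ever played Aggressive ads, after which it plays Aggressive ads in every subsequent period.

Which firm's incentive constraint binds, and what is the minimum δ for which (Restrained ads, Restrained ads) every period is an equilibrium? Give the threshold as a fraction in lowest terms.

Grove; δ ≥ 5/14

Grove's threshold: (63−48)/(63−21) = 5/14.
Fern's threshold: (26−23)/(26−9) = 3/17.
5/14 > 3/17, so Grove binds and δ* = 5/14.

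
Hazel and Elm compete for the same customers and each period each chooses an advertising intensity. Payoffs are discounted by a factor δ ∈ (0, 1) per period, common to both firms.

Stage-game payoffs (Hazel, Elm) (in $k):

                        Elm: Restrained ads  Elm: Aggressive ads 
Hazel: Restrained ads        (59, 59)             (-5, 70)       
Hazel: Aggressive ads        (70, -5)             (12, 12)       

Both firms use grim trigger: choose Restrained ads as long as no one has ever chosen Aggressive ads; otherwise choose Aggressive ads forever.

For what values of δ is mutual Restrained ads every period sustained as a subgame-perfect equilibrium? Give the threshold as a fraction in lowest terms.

11/58

59/(1−δ) ≥ 70 + 12δ/(1−δ)
59 ≥ 70 − 58δ
δ ≥ 11/58.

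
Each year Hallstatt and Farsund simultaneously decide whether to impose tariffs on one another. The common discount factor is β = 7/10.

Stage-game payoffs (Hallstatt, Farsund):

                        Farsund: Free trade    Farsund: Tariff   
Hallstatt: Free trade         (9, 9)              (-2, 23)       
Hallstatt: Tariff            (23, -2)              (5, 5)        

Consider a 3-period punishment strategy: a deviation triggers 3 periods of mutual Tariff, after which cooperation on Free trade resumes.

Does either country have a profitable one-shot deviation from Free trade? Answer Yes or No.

Yes

A one-shot deviation gives 23 now, then 5 for 3 periods, then back to 9.
Gain from deviating: (23−9) today; loss: (9−5) in each of the next 3 periods.
No-deviation condition: (9−5)(β+…+β^3) ≥ 23−9, i.e. β+…+β^3 ≥ 7/2.
At β = 7/10: β+…+β^3 = 1.5330 < 3.5000.
So cooperation is not sustainable.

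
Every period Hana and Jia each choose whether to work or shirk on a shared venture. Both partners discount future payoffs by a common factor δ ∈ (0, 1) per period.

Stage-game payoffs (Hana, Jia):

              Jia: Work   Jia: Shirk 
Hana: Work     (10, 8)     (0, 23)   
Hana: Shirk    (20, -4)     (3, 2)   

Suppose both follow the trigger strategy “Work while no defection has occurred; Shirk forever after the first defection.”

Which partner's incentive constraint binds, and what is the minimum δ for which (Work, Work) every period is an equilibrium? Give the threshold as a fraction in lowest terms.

Jia; δ ≥ 5/7

Hana's threshold: (20−10)/(20−3) = 10/17.
Jia's threshold: (23−8)/(23−2) = 5/7.
10/17 < 5/7, so Jia binds and δ* = 5/7.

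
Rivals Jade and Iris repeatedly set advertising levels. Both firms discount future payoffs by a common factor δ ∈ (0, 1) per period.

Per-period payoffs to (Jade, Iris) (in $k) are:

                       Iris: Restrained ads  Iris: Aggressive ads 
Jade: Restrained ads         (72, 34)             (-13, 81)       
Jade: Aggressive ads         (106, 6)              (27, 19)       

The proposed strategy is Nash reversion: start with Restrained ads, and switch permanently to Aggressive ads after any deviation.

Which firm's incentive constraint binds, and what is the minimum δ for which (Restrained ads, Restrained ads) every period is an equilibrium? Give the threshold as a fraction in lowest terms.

For Jade: deviation gain 106−72 = 34, per-period punishment loss 72−27 = 45. IC gives δ ≥ 34/79.
For Iris: gain 47, loss 15 per period, so δ ≥ 47/62.
The tighter constraint is Iris's, so cooperation needs δ ≥ 47/62.

Iris; δ ≥ 47/62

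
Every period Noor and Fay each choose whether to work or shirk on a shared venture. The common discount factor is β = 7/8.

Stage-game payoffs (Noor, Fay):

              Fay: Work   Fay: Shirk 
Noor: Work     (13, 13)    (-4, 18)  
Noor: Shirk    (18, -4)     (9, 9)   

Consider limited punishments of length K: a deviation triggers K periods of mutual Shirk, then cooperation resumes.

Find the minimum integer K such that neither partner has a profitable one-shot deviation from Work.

IC: β(1−β^K)/(1−β) ≥ (18−13)/(13−9) = 5/4.
With β = 7/8: need 1 − β^K ≥ 5/4·(1−7/8)/(7/8), i.e. β^K ≤ 0.8214.
Since (7/8)^1 = 0.8750 and (7/8)^2 = 0.7656, the smallest such K is 2.

2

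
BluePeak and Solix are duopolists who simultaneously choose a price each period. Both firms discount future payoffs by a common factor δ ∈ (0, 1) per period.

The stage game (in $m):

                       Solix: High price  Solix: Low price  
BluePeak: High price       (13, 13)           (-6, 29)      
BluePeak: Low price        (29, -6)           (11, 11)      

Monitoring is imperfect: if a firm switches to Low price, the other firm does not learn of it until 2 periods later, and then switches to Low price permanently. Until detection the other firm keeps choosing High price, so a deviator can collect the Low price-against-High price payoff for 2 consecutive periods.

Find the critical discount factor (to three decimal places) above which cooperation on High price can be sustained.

The best deviation is to choose Low price for all 2 undetected periods, earning 29 each, then 11 forever once detected.
Deviation value: 29(1−δ^2)/(1−δ) + 11δ^2/(1−δ); cooperation value: 13/(1−δ).
IC: 13 ≥ 29(1−δ^2) + 11δ^2 = 29 − 18δ^2.
So δ^2 ≥ 16/18 = 8/9, giving δ ≥ (8/9)^(1/2) ≈ 0.943.

0.943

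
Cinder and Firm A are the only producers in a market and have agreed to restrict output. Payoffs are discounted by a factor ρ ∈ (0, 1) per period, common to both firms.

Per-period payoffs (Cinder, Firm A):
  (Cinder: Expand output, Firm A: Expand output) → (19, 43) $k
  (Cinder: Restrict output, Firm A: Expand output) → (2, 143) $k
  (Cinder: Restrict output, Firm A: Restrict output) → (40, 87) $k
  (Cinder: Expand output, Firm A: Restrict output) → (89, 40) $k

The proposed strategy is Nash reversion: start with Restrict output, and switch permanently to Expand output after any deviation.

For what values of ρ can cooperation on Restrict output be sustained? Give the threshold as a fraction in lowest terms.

Cinder: cooperation gives 40 each period; deviation gives 89 once then 19 forever.
  40/(1−ρ) ≥ 89 + 19ρ/(1−ρ) ⇒ ρ ≥ 49/70 = 7/10.
Firm A: cooperation gives 87 each period; deviation gives 143 once then 43 forever.
  ρ ≥ 56/100 = 14/25.
Both must hold, so the binding constraint is Cinder's: ρ ≥ 7/10.

7/10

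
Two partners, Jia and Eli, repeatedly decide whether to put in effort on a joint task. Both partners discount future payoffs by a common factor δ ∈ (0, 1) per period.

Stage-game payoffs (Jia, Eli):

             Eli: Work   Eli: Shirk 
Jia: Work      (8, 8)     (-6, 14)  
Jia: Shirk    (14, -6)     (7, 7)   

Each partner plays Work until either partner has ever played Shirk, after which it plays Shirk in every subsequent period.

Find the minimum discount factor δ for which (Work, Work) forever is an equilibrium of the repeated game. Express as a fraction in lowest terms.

One-period gain from deviating is 14 − 8 = 6. The loss is 8 − 7 = 1 in every subsequent period, with present value 1·δ/(1−δ).
Deviation is unprofitable when 1·δ/(1−δ) ≥ 6, i.e. δ/(1−δ) ≥ 6.
Equivalently δ ≥ 6/(6+1) = 6/7.

6/7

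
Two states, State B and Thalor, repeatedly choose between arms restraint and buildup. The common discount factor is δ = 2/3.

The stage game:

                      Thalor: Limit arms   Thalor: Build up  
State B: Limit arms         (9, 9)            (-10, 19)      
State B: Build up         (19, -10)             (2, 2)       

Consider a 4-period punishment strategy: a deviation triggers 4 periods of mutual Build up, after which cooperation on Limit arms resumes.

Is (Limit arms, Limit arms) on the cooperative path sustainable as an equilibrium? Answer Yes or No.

IC: δ+…+δ^4 ≥ (19−9)/(9−2) = 10/7.
At δ = 2/3: partial sum = 1.6049 ≥ 1.4286. Cooperation sustainable.

Yes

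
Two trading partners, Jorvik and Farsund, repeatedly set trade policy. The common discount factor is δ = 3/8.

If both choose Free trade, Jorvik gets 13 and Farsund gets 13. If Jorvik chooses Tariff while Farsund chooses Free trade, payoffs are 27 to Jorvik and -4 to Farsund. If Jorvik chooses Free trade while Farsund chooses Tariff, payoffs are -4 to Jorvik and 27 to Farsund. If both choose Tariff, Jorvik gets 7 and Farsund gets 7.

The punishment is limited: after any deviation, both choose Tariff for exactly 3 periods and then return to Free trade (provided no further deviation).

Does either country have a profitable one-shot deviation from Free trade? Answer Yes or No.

Yes

IC: δ+…+δ^3 ≥ (27−13)/(13−7) = 7/3.
At δ = 3/8: partial sum = 0.5684 < 2.3333. Cooperation not sustainable.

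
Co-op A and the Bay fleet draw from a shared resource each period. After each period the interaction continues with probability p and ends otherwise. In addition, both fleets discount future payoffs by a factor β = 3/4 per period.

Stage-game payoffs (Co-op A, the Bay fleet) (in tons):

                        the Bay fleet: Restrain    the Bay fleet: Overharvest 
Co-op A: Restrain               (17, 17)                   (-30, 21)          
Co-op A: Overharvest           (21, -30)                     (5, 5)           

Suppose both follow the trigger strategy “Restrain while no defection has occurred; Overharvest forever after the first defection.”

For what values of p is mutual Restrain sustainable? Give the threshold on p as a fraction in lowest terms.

1/3

With continuation probability p and discount β, the effective per-period discount factor is βp.
Grim-trigger IC: βp ≥ (21−17)/(21−5) = 1/4.
So p ≥ (1/4)/(3/4) = 1/3.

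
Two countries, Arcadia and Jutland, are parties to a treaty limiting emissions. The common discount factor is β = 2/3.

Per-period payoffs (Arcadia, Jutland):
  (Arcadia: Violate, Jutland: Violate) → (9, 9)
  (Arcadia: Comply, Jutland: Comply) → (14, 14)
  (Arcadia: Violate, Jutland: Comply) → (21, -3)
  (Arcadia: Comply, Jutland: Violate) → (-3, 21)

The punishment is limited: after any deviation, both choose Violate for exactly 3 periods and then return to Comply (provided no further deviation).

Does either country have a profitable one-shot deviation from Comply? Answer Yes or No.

A one-shot deviation gives 21 now, then 9 for 3 periods, then back to 14.
Gain from deviating: (21−14) today; loss: (14−9) in each of the next 3 periods.
No-deviation condition: (14−9)(β+…+β^3) ≥ 21−14, i.e. β+…+β^3 ≥ 7/5.
At β = 2/3: β+…+β^3 = 1.4074 ≥ 1.4000.
So cooperation is sustainable.

No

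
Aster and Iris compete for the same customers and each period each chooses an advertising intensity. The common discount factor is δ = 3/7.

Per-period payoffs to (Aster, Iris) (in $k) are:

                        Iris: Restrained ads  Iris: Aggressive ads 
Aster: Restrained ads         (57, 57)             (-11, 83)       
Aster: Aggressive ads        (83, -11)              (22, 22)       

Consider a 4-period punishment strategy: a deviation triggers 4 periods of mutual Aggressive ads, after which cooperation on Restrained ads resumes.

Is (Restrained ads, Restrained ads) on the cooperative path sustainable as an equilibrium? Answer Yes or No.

A one-shot deviation gives 83 now, then 22 for 4 periods, then back to 57.
Gain from deviating: (83−57) today; loss: (57−22) in each of the next 4 periods.
No-deviation condition: (57−22)(δ+…+δ^4) ≥ 83−57, i.e. δ+…+δ^4 ≥ 26/35.
At δ = 3/7: δ+…+δ^4 = 0.7247 < 0.7429.
So cooperation is not sustainable.

No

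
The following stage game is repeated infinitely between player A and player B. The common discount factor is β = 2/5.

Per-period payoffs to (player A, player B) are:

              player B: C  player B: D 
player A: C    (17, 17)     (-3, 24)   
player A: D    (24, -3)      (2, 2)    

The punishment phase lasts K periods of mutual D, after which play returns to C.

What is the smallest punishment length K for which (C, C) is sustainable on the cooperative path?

Need Σ_{k=1}^{K} β^k ≥ (24−17)/(17−2) = 0.4667 at β = 2/5.
At K = 1 the sum is 0.4000 < 0.4667; at K = 2 it is 0.5600 ≥ 0.4667.
So the minimum punishment length is K = 2.

2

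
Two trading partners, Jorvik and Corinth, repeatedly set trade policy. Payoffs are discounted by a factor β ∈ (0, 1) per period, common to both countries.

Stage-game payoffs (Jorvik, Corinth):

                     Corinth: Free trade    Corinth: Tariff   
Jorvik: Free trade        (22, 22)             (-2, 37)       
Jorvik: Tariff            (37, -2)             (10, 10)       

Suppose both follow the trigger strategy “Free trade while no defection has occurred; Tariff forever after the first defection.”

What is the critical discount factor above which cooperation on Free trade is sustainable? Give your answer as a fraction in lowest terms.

Cooperation forever yields 22 each period: 22/(1−β).
Deviating yields 37 once, then 10 forever: 37 + 10β/(1−β).
No profitable deviation requires 22/(1−β) ≥ 37 + 10β/(1−β).
Multiplying by (1−β): 22 ≥ 37(1−β) + 10β = 37 − 27β.
So 27β ≥ 15, i.e. β ≥ 15/27 = 5/9.

5/9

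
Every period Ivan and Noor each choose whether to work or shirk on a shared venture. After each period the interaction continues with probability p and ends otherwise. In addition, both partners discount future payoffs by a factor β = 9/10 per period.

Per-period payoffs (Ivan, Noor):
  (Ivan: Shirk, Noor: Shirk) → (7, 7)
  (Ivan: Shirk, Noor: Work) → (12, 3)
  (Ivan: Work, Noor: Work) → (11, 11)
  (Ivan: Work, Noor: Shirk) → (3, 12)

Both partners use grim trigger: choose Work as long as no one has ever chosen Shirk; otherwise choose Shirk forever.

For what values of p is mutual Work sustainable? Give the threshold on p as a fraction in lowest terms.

2/9

Expected continuation weight on next period's payoff is β·p = 9/10·p, which plays the role of the discount factor.
Cooperation requires 9/10·p ≥ (12−11)/(12−7) = 1/5, hence p ≥ 2/9.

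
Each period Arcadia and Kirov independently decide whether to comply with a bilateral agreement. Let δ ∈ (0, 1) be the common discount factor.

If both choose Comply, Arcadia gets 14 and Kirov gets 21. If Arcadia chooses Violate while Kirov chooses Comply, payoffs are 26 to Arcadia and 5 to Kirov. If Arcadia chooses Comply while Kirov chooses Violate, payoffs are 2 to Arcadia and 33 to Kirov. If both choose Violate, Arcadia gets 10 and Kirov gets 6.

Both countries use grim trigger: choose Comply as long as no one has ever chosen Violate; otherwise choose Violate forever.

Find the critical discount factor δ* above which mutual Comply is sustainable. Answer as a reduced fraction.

3/4

For Arcadia: deviation gain 26−14 = 12, per-period punishment loss 14−10 = 4. IC gives δ ≥ 12/16 = 3/4.
For Kirov: gain 12, loss 15 per period, so δ ≥ 12/27 = 4/9.
The tighter constraint is Arcadia's, so cooperation needs δ ≥ 3/4.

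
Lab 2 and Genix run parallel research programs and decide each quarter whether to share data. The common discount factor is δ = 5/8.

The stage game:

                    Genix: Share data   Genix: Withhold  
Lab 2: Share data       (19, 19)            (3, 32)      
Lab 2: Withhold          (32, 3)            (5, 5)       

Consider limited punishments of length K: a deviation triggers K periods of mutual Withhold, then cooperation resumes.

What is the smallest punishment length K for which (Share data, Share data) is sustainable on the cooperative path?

No profitable deviation requires (19−5)(δ+…+δ^K) ≥ 32−19, i.e. δ+…+δ^K ≥ 13/14 ≈ 0.9286.
With δ = 5/8, the partial sums are K=1: 0.6250, K=2: 1.0156.
K = 2 is the first length at which the sum reaches 0.9286.

2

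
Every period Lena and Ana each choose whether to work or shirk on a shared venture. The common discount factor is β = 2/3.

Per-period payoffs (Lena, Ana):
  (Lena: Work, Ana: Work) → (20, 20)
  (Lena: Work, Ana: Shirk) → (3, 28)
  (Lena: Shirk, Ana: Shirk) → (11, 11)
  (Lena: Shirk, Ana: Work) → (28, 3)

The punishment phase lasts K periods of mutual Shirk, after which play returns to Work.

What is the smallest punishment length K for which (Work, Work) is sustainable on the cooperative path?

2

No profitable deviation requires (20−11)(β+…+β^K) ≥ 28−20, i.e. β+…+β^K ≥ 8/9 ≈ 0.8889.
With β = 2/3, the partial sums are K=1: 0.6667, K=2: 1.1111.
K = 2 is the first length at which the sum reaches 0.8889.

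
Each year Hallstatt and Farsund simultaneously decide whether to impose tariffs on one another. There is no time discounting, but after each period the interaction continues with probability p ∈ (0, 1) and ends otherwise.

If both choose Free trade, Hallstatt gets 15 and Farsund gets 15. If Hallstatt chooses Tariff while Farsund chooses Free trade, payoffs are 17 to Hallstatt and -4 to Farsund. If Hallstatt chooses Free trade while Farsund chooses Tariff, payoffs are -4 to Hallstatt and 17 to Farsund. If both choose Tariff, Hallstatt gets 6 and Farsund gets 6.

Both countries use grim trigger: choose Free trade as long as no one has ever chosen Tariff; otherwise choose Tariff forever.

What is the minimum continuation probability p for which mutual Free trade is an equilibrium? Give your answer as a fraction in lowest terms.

Expected cooperation value is 15 + p·15 + p²·15 + … = 15/(1−p); deviation gives 17 + p·6/(1−p).
15 ≥ 17(1−p) + 6p ⇒ 11p ≥ 2 ⇒ p ≥ 2/11.

2/11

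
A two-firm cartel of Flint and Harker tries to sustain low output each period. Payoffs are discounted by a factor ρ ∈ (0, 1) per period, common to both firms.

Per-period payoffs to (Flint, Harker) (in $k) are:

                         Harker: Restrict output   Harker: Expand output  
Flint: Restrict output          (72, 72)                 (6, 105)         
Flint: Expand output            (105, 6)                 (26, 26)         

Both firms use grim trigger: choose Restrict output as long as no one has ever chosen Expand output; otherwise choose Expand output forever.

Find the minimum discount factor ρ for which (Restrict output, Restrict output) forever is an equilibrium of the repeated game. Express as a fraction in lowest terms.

33/79

Cooperation forever yields 72 each period: 72/(1−ρ).
Deviating yields 105 once, then 26 forever: 105 + 26ρ/(1−ρ).
No profitable deviation requires 72/(1−ρ) ≥ 105 + 26ρ/(1−ρ).
Multiplying by (1−ρ): 72 ≥ 105(1−ρ) + 26ρ = 105 − 79ρ.
So 79ρ ≥ 33, i.e. ρ ≥ 33/79.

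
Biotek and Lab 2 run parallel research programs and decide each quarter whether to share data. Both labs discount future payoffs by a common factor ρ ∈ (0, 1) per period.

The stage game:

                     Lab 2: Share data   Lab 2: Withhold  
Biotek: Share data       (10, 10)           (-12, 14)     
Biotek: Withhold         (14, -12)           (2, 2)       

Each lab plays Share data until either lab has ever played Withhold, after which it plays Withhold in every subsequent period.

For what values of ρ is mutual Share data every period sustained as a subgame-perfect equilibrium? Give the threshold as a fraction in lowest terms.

1/3

Under grim trigger the critical discount factor is (T−C)/(T−P) with T = 14, C = 10, P = 2.
ρ* = (14−10)/(14−2) = 4/12 = 1/3.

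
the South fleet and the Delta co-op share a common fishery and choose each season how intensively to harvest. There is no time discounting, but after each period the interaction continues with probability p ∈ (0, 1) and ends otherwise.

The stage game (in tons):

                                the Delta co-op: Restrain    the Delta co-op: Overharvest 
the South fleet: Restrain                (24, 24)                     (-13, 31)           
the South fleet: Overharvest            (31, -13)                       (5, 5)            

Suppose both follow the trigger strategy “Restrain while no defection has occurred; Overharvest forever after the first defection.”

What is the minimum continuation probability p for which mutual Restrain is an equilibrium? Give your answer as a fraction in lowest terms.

7/26

Expected cooperation value is 24 + p·24 + p²·24 + … = 24/(1−p); deviation gives 31 + p·5/(1−p).
24 ≥ 31(1−p) + 5p ⇒ 26p ≥ 7 ⇒ p ≥ 7/26.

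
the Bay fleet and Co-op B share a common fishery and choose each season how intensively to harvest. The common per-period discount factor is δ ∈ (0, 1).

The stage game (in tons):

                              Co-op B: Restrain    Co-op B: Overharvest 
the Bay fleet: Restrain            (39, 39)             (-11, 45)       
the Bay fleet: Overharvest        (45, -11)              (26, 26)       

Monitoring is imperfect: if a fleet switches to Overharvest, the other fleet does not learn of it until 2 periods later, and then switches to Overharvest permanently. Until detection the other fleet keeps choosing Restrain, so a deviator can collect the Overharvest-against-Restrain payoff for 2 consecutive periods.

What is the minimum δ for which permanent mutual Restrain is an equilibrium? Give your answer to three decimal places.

0.562

A deviator earns 45 for 2 periods, then 26 forever; cooperating earns 39 forever. Multiplying the IC by (1−δ):
39 ≥ 45(1−δ^2) + 26δ^2, so 19·δ^2 ≥ 6 and δ^2 ≥ 6/19.
δ ≥ (6/19)^(1/2) ≈ 0.562.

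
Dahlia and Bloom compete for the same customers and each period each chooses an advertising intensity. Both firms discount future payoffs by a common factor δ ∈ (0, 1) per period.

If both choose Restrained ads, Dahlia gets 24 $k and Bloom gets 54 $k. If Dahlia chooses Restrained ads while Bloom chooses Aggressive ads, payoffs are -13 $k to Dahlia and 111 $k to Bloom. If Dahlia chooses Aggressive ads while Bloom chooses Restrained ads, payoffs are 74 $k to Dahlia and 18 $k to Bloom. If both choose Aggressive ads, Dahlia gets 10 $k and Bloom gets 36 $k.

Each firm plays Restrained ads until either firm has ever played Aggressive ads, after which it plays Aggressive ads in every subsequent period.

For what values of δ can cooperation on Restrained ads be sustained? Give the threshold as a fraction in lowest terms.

Dahlia's threshold: (74−24)/(74−10) = 25/32.
Bloom's threshold: (111−54)/(111−36) = 19/25.
25/32 > 19/25, so Dahlia binds and δ* = 25/32.

25/32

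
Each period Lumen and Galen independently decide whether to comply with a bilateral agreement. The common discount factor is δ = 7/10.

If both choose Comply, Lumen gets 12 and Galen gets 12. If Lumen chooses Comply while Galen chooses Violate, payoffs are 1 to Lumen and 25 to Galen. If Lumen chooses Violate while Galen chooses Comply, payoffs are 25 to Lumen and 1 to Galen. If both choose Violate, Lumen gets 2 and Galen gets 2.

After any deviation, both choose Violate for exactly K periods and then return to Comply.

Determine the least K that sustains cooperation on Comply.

No profitable deviation requires (12−2)(δ+…+δ^K) ≥ 25−12, i.e. δ+…+δ^K ≥ 13/10 ≈ 1.3000.
With δ = 7/10, the partial sums are K=1: 0.7000, K=2: 1.1900, K=3: 1.5330.
K = 3 is the first length at which the sum reaches 1.3000.

3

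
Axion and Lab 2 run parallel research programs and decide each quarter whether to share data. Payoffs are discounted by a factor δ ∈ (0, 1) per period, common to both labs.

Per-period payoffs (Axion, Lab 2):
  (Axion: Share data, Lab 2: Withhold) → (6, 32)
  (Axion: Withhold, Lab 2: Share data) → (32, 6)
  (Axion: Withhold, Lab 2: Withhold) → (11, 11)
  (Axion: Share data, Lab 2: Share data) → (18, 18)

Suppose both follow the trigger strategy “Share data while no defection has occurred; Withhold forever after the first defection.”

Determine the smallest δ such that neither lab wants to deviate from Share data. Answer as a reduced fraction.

One-period gain from deviating is 32 − 18 = 14. The loss is 18 − 11 = 7 in every subsequent period, with present value 7·δ/(1−δ).
Deviation is unprofitable when 7·δ/(1−δ) ≥ 14, i.e. δ/(1−δ) ≥ 2.
Equivalently δ ≥ 14/(14+7) = 2/3.

2/3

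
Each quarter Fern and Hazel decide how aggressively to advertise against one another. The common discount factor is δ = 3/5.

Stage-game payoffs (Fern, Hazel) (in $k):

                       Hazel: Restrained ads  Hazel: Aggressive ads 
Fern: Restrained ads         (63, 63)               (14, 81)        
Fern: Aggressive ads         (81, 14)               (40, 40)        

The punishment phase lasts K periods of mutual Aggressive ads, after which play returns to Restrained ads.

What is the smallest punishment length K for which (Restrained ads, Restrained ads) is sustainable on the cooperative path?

2

IC: δ(1−δ^K)/(1−δ) ≥ (81−63)/(63−40) = 18/23.
With δ = 3/5: need 1 − δ^K ≥ 18/23·(1−3/5)/(3/5), i.e. δ^K ≤ 0.4783.
Since (3/5)^1 = 0.6000 and (3/5)^2 = 0.3600, the smallest such K is 2.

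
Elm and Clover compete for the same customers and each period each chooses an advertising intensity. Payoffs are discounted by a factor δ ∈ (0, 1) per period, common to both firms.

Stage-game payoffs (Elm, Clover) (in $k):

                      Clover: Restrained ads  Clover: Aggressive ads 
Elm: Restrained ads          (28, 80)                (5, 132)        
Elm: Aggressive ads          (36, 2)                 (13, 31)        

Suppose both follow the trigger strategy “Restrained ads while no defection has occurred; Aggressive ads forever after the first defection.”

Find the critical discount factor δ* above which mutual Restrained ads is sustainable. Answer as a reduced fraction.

For Elm: deviation gain 36−28 = 8, per-period punishment loss 28−13 = 15. IC gives δ ≥ 8/23.
For Clover: gain 52, loss 49 per period, so δ ≥ 52/101.
The tighter constraint is Clover's, so cooperation needs δ ≥ 52/101.

52/101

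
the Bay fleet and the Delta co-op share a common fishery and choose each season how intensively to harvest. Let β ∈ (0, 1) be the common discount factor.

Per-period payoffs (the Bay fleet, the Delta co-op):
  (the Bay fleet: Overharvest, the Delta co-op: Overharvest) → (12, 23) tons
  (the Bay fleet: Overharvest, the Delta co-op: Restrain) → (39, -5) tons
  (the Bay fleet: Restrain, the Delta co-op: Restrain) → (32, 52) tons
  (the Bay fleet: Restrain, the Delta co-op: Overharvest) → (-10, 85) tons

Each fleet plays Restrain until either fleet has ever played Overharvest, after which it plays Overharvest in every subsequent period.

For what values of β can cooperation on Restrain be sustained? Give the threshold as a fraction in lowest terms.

the Bay fleet: cooperation gives 32 each period; deviation gives 39 once then 12 forever.
  32/(1−β) ≥ 39 + 12β/(1−β) ⇒ β ≥ 7/27.
the Delta co-op: cooperation gives 52 each period; deviation gives 85 once then 23 forever.
  β ≥ 33/62.
Both must hold, so the binding constraint is the Delta co-op's: β ≥ 33/62.

33/62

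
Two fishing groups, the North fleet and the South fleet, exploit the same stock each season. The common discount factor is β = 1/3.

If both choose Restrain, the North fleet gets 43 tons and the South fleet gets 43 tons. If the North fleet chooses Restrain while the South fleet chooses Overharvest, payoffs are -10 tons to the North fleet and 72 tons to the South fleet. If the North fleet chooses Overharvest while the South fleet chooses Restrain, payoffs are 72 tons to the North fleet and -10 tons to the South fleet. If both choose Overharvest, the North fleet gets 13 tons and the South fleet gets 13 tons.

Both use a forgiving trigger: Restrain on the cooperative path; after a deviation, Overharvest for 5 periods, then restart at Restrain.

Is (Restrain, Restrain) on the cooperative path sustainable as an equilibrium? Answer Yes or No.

No

A one-shot deviation gives 72 now, then 13 for 5 periods, then back to 43.
Gain from deviating: (72−43) today; loss: (43−13) in each of the next 5 periods.
No-deviation condition: (43−13)(β+…+β^5) ≥ 72−43, i.e. β+…+β^5 ≥ 29/30.
At β = 1/3: β+…+β^5 = 0.4979 < 0.9667.
So cooperation is not sustainable.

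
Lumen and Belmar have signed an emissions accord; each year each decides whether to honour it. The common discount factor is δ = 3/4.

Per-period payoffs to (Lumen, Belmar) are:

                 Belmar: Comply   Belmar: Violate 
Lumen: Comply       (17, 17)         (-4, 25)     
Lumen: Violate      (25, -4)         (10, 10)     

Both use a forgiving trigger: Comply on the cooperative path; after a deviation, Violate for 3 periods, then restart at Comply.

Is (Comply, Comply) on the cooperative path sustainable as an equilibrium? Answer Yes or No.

Yes

IC: δ+…+δ^3 ≥ (25−17)/(17−10) = 8/7.
At δ = 3/4: partial sum = 1.7344 ≥ 1.1429. Cooperation sustainable.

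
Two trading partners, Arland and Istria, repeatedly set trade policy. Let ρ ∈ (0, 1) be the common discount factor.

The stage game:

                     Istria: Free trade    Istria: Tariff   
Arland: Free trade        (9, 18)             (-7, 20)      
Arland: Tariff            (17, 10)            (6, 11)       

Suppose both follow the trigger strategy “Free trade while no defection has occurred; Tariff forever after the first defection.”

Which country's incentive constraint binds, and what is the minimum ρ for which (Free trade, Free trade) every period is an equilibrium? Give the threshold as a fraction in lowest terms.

Arland's threshold: (17−9)/(17−6) = 8/11.
Istria's threshold: (20−18)/(20−11) = 2/9.
8/11 > 2/9, so Arland binds and ρ* = 8/11.

Arland; ρ ≥ 8/11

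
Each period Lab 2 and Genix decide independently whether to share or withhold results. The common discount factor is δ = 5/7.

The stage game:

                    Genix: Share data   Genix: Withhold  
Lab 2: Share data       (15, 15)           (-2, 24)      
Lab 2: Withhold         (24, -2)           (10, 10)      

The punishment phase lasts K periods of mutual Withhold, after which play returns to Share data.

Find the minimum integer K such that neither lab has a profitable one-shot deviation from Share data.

IC: δ(1−δ^K)/(1−δ) ≥ (24−15)/(15−10) = 9/5.
With δ = 5/7: need 1 − δ^K ≥ 9/5·(1−5/7)/(5/7), i.e. δ^K ≤ 0.2800.
Since (5/7)^3 = 0.3644 and (5/7)^4 = 0.2603, the smallest such K is 4.

4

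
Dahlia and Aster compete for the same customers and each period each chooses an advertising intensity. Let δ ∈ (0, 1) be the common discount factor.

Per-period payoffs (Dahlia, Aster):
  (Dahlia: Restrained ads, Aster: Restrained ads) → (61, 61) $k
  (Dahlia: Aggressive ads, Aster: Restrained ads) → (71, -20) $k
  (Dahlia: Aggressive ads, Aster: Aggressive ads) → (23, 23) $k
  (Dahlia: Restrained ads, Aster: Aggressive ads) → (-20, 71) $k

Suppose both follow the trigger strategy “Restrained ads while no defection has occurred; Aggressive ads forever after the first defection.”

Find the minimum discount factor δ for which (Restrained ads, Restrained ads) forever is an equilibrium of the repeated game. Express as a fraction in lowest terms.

5/24

61/(1−δ) ≥ 71 + 23δ/(1−δ)
61 ≥ 71 − 48δ
δ ≥ 10/48 = 5/24.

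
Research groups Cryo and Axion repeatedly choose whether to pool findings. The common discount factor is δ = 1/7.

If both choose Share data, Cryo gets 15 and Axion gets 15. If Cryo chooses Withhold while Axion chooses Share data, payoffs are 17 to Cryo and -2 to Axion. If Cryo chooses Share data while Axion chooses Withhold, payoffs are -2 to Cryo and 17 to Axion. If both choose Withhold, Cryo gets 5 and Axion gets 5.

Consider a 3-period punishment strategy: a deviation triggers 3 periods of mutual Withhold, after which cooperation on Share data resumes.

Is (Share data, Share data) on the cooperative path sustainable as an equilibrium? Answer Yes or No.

No

Comparing payoff streams over the 4 periods until play realigns: cooperate → 15(1+δ+…+δ^3); deviate → 17 + 5(δ+…+δ^3).
Cooperation is sustained iff (15−5)(δ+…+δ^3) ≥ 17−15.
δ+…+δ^3 = 1/7·(1−(1/7)^3)/(1−1/7) = 0.1662, and (17−15)/(15−5) = 0.2000.
0.1662 < 0.2000, so cooperation is not sustainable.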